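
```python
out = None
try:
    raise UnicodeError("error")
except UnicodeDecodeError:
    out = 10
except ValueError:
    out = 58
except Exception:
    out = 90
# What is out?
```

Step-by-step execution trace:
1. `raise UnicodeError(...)` raises UnicodeError.
2. `except UnicodeDecodeError` does not match (UnicodeError is not a subclass of UnicodeDecodeError); skipped.
3. `except ValueError` matches (UnicodeError is a subclass of ValueError) → out = 58.
4. `except Exception` is not reached.
Result: 58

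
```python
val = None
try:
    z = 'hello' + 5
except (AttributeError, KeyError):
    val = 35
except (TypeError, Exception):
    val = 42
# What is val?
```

Step-by-step execution trace:
1. `z = 'hello' + 5` raises TypeError.
2. `except (AttributeError, KeyError)` does not match TypeError; skipped.
3. `except (TypeError, Exception)` matches (TypeError is in the tuple) → val = 42.
Result: 42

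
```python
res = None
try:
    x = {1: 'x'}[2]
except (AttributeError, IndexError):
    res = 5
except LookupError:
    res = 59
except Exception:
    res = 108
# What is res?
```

Step-by-step execution trace:
1. `x = {1: 'x'}[2]` raises KeyError.
2. `except (AttributeError, IndexError)` does not match KeyError; skipped.
3. `except LookupError` matches (KeyError is a subclass of LookupError) → res = 59.
4. `except Exception` is not reached.
Result: 59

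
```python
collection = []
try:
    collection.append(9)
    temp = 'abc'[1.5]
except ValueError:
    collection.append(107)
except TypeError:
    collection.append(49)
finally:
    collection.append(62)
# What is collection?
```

Step-by-step execution trace:
1. try: `collection.append(9)` → collection = [9].
2. `temp = 'abc'[1.5]` raises TypeError.
3. `except ValueError` does not match TypeError; skipped.
4. `except TypeError` matches → `collection.append(49)` → collection = [9, 49].
5. finally always runs: `collection.append(62)` → collection = [9, 49, 62].
Result: [9, 49, 62]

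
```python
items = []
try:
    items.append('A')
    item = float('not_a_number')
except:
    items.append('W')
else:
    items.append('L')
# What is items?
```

Step-by-step execution trace:
1. try: `items.append('A')` → items = ['A'].
2. `item = float('not_a_number')` raises ValueError.
3. bare `except` matches → `items.append('W')` → items = ['A', 'W'].
4. `else` is skipped (an exception was raised).
Result: ['A', 'W']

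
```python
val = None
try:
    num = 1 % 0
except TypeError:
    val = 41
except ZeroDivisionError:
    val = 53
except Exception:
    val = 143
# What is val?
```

Step-by-step execution trace:
1. `num = 1 % 0` raises ZeroDivisionError.
2. `except TypeError` does not match ZeroDivisionError; skipped.
3. `except ZeroDivisionError` matches → val = 53.
4. Remaining except clauses are skipped.
Result: 53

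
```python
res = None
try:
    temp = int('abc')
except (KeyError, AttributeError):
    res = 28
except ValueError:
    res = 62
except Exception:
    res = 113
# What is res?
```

Step-by-step execution trace:
1. `temp = int('abc')` raises ValueError.
2. `except (KeyError, AttributeError)` does not match ValueError; skipped.
3. `except ValueError` matches (exact type match) → res = 62.
4. `except Exception` is not reached.
Result: 62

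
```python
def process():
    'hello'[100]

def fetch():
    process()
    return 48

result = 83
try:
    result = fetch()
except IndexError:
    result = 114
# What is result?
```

Step-by-step execution trace:
1. result starts at 83.
2. try: `fetch()` calls `process()`.
3. `process()` evaluates `'hello'[100]`, which raises IndexError; it propagates through fetch (uncaught).
4. `return 48` in fetch is not reached; the assignment to result does not complete.
5. `except IndexError` matches → result = 114.
Result: 114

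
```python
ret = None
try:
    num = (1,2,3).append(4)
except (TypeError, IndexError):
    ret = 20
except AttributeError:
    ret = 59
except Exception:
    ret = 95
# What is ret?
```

Step-by-step execution trace:
1. `num = (1,2,3).append(4)` raises AttributeError.
2. `except (TypeError, IndexError)` does not match AttributeError; skipped.
3. `except AttributeError` matches (exact type match) → ret = 59.
4. `except Exception` is not reached.
Result: 59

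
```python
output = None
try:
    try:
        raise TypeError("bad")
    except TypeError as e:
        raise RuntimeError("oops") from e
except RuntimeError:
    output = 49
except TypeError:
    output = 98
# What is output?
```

Step-by-step execution trace:
1. Inner try raises TypeError; inner `except TypeError as e` catches it.
2. `raise RuntimeError(...) from e` raises RuntimeError (TypeError is attached as __cause__, but only RuntimeError is active).
3. Outer `except RuntimeError` matches → output = 49.
4. `except TypeError` is not reached.
Result: 49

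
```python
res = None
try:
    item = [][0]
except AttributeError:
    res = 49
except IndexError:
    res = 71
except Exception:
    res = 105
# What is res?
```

Step-by-step execution trace:
1. `item = [][0]` raises IndexError.
2. `except AttributeError` does not match IndexError; skipped.
3. `except IndexError` matches → res = 71.
4. Remaining except clauses are skipped.
Result: 71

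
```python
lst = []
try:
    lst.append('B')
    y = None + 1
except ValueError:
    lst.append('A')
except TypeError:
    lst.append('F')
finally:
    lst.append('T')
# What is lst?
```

Step-by-step execution trace:
1. try: `lst.append('B')` → lst = ['B'].
2. `y = None + 1` raises TypeError.
3. `except ValueError` does not match TypeError; skipped.
4. `except TypeError` matches → `lst.append('F')` → lst = ['B', 'F'].
5. finally always runs: `lst.append('T')` → lst = ['B', 'F', 'T'].
Result: ['B', 'F', 'T']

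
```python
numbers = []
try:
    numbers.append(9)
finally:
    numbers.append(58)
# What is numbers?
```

Step-by-step execution trace:
1. try: `numbers.append(9)` → numbers = [9].
2. The try body completes without raising.
3. finally always runs: `numbers.append(58)` → numbers = [9, 58].
Result: [9, 58]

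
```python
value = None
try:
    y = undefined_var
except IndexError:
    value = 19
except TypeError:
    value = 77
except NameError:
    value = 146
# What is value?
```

Step-by-step execution trace:
1. `y = undefined_var` raises NameError.
2. `except IndexError` does not match NameError; skipped.
3. `except TypeError` does not match NameError; skipped.
4. `except NameError` matches → value = 146.
Result: 146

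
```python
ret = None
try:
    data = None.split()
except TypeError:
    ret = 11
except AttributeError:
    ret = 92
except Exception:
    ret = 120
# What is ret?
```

Step-by-step execution trace:
1. `data = None.split()` raises AttributeError.
2. `except TypeError` does not match AttributeError; skipped.
3. `except AttributeError` matches → ret = 92.
4. Remaining except clauses are skipped.
Result: 92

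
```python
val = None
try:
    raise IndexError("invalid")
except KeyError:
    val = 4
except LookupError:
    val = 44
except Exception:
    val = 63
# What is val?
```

Step-by-step execution trace:
1. `raise IndexError(...)` raises IndexError.
2. `except KeyError` does not match (IndexError is not a subclass of KeyError); skipped.
3. `except LookupError` matches (IndexError is a subclass of LookupError) → val = 44.
4. `except Exception` is not reached.
Result: 44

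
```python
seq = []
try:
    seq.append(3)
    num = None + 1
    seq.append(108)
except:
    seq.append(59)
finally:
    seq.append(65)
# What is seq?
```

Step-by-step execution trace:
1. try: `seq.append(3)` → seq = [3].
2. `num = None + 1` raises TypeError; `seq.append(108)` is not reached.
3. bare `except` matches → `seq.append(59)` → seq = [3, 59].
4. finally always runs: `seq.append(65)` → seq = [3, 59, 65].
Result: [3, 59, 65]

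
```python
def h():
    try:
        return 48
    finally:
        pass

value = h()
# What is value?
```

Step-by-step execution trace:
1. `h()` enters try: `return 48` sets pending return value 48.
2. Before returning, `finally: pass` runs (no effect).
3. h() returns 48 → value = 48.
Result: 48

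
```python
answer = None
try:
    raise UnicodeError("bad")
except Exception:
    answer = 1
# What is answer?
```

Step-by-step execution trace:
1. `raise UnicodeError(...)` raises UnicodeError.
2. `except Exception` matches (UnicodeError is a subclass of Exception) → answer = 1.
Result: 1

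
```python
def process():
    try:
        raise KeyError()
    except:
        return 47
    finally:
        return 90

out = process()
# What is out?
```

Step-by-step execution trace:
1. `process()` enters try: `raise KeyError()` raises KeyError.
2. bare `except` matches → `return 47` sets pending return value 47.
3. Before returning, `finally: return 90` runs and overrides the pending return.
4. process() returns 90 → out = 90.
Result: 90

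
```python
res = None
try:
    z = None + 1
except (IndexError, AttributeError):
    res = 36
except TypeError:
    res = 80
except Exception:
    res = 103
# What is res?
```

Step-by-step execution trace:
1. `z = None + 1` raises TypeError.
2. `except (IndexError, AttributeError)` does not match TypeError; skipped.
3. `except TypeError` matches (exact type match) → res = 80.
4. `except Exception` is not reached.
Result: 80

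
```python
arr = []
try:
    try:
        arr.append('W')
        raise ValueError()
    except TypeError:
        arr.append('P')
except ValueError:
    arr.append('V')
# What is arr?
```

Step-by-step execution trace:
1. Inner try: `arr.append('W')` → arr = ['W'].
2. `raise ValueError()` raises ValueError.
3. Inner `except TypeError` does not match ValueError; exception propagates to outer try.
4. Outer `except ValueError` matches → `arr.append('V')` → arr = ['W', 'V'].
Result: ['W', 'V']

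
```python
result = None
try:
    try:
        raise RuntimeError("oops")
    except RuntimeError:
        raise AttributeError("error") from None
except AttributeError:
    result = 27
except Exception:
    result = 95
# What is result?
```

Step-by-step execution trace:
1. Inner try raises RuntimeError; inner `except RuntimeError` catches it.
2. `raise AttributeError(...) from None` raises AttributeError (from None suppresses __context__, but the active exception is still AttributeError).
3. Outer `except AttributeError` matches → result = 27.
4. `except Exception` is not reached.
Result: 27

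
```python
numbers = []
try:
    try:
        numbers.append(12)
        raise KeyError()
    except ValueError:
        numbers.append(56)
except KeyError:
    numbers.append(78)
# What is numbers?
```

Step-by-step execution trace:
1. Inner try: `numbers.append(12)` → numbers = [12].
2. `raise KeyError()` raises KeyError.
3. Inner `except ValueError` does not match KeyError; exception propagates to outer try.
4. Outer `except KeyError` matches → `numbers.append(78)` → numbers = [12, 78].
Result: [12, 78]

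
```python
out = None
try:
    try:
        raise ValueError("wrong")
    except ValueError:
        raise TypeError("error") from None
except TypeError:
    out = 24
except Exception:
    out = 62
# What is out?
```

Step-by-step execution trace:
1. Inner try raises ValueError; inner `except ValueError` catches it.
2. `raise TypeError(...) from None` raises TypeError (from None suppresses __context__, but the active exception is still TypeError).
3. Outer `except TypeError` matches → out = 24.
4. `except Exception` is not reached.
Result: 24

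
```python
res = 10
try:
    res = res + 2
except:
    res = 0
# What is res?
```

Step-by-step execution trace:
1. res starts at 10.
2. try: `res = res + 2` → res = 12. No exception raised.
3. `except` is skipped.
Result: 12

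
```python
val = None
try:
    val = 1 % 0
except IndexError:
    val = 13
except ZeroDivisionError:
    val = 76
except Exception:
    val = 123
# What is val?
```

Step-by-step execution trace:
1. `val = 1 % 0` raises ZeroDivisionError.
2. `except IndexError` does not match ZeroDivisionError; skipped.
3. `except ZeroDivisionError` matches → val = 76.
4. Remaining except clauses are skipped.
Result: 76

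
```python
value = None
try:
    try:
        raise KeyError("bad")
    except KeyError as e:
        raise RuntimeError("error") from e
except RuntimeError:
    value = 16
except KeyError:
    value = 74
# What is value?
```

Step-by-step execution trace:
1. Inner try raises KeyError; inner `except KeyError as e` catches it.
2. `raise RuntimeError(...) from e` raises RuntimeError (KeyError is attached as __cause__, but only RuntimeError is active).
3. Outer `except RuntimeError` matches → value = 16.
4. `except KeyError` is not reached.
Result: 16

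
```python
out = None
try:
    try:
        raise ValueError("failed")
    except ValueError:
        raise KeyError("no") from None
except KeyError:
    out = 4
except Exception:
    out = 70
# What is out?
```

Step-by-step execution trace:
1. Inner try raises ValueError; inner `except ValueError` catches it.
2. `raise KeyError(...) from None` raises KeyError (from None suppresses __context__, but the active exception is still KeyError).
3. Outer `except KeyError` matches → out = 4.
4. `except Exception` is not reached.
Result: 4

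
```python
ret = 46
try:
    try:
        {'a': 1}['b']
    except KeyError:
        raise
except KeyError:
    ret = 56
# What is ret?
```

Step-by-step execution trace:
1. Inner try: `{'a': 1}['b']` raises KeyError.
2. Inner `except KeyError` matches; bare `raise` re-raises the same KeyError.
3. Outer `except KeyError` matches → ret = 56.
Result: 56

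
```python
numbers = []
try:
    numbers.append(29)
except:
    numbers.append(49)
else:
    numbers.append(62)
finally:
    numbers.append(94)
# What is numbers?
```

Step-by-step execution trace:
1. try: `numbers.append(29)` → numbers = [29]. No exception raised.
2. `except` is skipped.
3. `else` runs: `numbers.append(62)` → numbers = [29, 62].
4. `finally` always runs: `numbers.append(94)` → numbers = [29, 62, 94].
Result: [29, 62, 94]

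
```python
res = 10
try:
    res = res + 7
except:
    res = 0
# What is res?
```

Step-by-step execution trace:
1. res starts at 10.
2. try: `res = res + 7` → res = 17. No exception raised.
3. `except` is skipped.
Result: 17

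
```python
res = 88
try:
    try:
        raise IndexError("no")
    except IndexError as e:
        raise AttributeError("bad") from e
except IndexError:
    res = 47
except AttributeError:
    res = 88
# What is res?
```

Step-by-step execution trace:
1. Inner try raises IndexError; inner `except IndexError as e` catches it.
2. `raise AttributeError(...) from e` raises AttributeError (IndexError is attached as __cause__, but only AttributeError is active).
3. Outer `except IndexError` does not match AttributeError; skipped.
4. Outer `except AttributeError` matches → res = 88.
Result: 88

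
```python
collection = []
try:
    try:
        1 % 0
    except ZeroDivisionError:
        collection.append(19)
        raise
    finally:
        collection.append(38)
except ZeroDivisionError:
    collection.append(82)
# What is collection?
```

Step-by-step execution trace:
1. Inner try: `1 % 0` raises ZeroDivisionError.
2. Inner `except ZeroDivisionError` matches → `collection.append(19)` → collection = [19].
3. bare `raise` re-raises ZeroDivisionError.
4. Inner `finally` runs during unwinding: `collection.append(38)` → collection = [19, 38].
5. Outer `except ZeroDivisionError` matches → `collection.append(82)` → collection = [19, 38, 82].
Result: [19, 38, 82]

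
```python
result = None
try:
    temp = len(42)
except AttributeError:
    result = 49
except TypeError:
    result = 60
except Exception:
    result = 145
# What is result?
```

Step-by-step execution trace:
1. `temp = len(42)` raises TypeError.
2. `except AttributeError` does not match TypeError; skipped.
3. `except TypeError` matches → result = 60.
4. Remaining except clauses are skipped.
Result: 60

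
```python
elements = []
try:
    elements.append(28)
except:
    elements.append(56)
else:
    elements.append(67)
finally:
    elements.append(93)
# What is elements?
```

Step-by-step execution trace:
1. try: `elements.append(28)` → elements = [28]. No exception raised.
2. `except` is skipped.
3. `else` runs: `elements.append(67)` → elements = [28, 67].
4. `finally` always runs: `elements.append(93)` → elements = [28, 67, 93].
Result: [28, 67, 93]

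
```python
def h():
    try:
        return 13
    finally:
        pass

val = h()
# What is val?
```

Step-by-step execution trace:
1. `h()` enters try: `return 13` sets pending return value 13.
2. Before returning, `finally: pass` runs (no effect).
3. h() returns 13 → val = 13.
Result: 13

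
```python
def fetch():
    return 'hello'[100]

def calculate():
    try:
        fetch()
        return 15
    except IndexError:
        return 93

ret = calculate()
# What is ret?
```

Step-by-step execution trace:
1. `calculate()` calls `fetch()`.
2. `fetch()` evaluates `'hello'[100]`, which raises IndexError; it propagates to the caller.
3. `return 15` is not reached.
4. `except IndexError` in calculate matches → returns 93.
5. ret = 93.
Result: 93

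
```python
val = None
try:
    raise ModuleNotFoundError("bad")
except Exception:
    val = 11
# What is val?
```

Step-by-step execution trace:
1. `raise ModuleNotFoundError(...)` raises ModuleNotFoundError.
2. `except Exception` matches (ModuleNotFoundError is a subclass of Exception) → val = 11.
Result: 11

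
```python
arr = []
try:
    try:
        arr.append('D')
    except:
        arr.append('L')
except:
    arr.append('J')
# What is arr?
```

Step-by-step execution trace:
1. Inner try: `arr.append('D')` → arr = ['D']. No exception raised.
2. Inner `except` is skipped.
3. Inner try completes normally; outer `except` is skipped.
Result: ['D']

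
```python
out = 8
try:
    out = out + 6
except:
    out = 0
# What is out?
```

Step-by-step execution trace:
1. out starts at 8.
2. try: `out = out + 6` → out = 14. No exception raised.
3. `except` is skipped.
Result: 14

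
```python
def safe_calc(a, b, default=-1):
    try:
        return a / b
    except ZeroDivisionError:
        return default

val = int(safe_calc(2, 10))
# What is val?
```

Step-by-step execution trace:
1. `safe_calc(2, 10)` enters try: `return 2 / 10` → returns 0.2. No exception raised.
2. `except ZeroDivisionError` is skipped.
3. `int(0.2)` → 0 → val = 0.
Result: 0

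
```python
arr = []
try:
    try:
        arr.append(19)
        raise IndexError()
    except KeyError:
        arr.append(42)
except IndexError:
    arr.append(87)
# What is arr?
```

Step-by-step execution trace:
1. Inner try: `arr.append(19)` → arr = [19].
2. `raise IndexError()` raises IndexError.
3. Inner `except KeyError` does not match IndexError; exception propagates to outer try.
4. Outer `except IndexError` matches → `arr.append(87)` → arr = [19, 87].
Result: [19, 87]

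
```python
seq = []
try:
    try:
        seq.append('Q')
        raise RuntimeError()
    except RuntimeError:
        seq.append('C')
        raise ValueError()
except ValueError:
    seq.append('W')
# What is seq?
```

Step-by-step execution trace:
1. Inner try: `seq.append('Q')` → seq = ['Q'].
2. `raise RuntimeError()` raises RuntimeError.
3. Inner `except RuntimeError` matches → `seq.append('C')` → seq = ['Q', 'C'].
4. `raise ValueError()` raises ValueError; propagates to outer try.
5. Outer `except ValueError` matches → `seq.append('W')` → seq = ['Q', 'C', 'W'].
Result: ['Q', 'C', 'W']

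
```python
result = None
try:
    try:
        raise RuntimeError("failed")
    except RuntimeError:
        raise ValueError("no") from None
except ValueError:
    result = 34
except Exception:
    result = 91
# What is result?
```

Step-by-step execution trace:
1. Inner try raises RuntimeError; inner `except RuntimeError` catches it.
2. `raise ValueError(...) from None` raises ValueError (from None suppresses __context__, but the active exception is still ValueError).
3. Outer `except ValueError` matches → result = 34.
4. `except Exception` is not reached.
Result: 34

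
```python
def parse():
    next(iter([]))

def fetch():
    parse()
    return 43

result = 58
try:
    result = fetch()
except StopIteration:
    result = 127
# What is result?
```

Step-by-step execution trace:
1. result starts at 58.
2. try: `fetch()` calls `parse()`.
3. `parse()` evaluates `next(iter([]))`, which raises StopIteration; it propagates through fetch (uncaught).
4. `return 43` in fetch is not reached; the assignment to result does not complete.
5. `except StopIteration` matches → result = 127.
Result: 127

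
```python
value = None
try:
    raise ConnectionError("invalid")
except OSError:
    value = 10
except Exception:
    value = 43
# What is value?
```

Step-by-step execution trace:
1. `raise ConnectionError(...)` raises ConnectionError.
2. `except OSError` matches (ConnectionError is a subclass of OSError) → value = 10.
3. `except Exception` is not reached.
Result: 10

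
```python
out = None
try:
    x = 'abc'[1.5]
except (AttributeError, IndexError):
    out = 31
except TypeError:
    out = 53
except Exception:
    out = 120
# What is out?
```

Step-by-step execution trace:
1. `x = 'abc'[1.5]` raises TypeError.
2. `except (AttributeError, IndexError)` does not match TypeError; skipped.
3. `except TypeError` matches (exact type match) → out = 53.
4. `except Exception` is not reached.
Result: 53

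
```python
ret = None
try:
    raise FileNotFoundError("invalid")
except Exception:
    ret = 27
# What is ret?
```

Step-by-step execution trace:
1. `raise FileNotFoundError(...)` raises FileNotFoundError.
2. `except Exception` matches (FileNotFoundError is a subclass of Exception) → ret = 27.
Result: 27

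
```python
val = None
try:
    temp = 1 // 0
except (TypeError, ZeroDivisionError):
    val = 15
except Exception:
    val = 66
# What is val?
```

Step-by-step execution trace:
1. `temp = 1 // 0` raises ZeroDivisionError.
2. `except (TypeError, ZeroDivisionError)` matches (ZeroDivisionError is in the tuple) → val = 15.
3. `except Exception` is not reached.
Result: 15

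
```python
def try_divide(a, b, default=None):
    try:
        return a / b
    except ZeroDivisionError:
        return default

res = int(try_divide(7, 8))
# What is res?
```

Step-by-step execution trace:
1. `try_divide(7, 8)` enters try: `return 7 / 8` → returns 0.875. No exception raised.
2. `except ZeroDivisionError` is skipped.
3. `int(0.875)` → 0 → res = 0.
Result: 0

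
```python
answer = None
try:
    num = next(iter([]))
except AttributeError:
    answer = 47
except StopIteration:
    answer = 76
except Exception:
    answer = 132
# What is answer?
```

Step-by-step execution trace:
1. `num = next(iter([]))` raises StopIteration.
2. `except AttributeError` does not match StopIteration; skipped.
3. `except StopIteration` matches → answer = 76.
4. Remaining except clauses are skipped.
Result: 76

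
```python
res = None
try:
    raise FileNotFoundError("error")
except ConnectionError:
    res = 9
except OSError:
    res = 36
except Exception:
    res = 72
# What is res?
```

Step-by-step execution trace:
1. `raise FileNotFoundError(...)` raises FileNotFoundError.
2. `except ConnectionError` does not match (FileNotFoundError is not a subclass of ConnectionError); skipped.
3. `except OSError` matches (FileNotFoundError is a subclass of OSError) → res = 36.
4. `except Exception` is not reached.
Result: 36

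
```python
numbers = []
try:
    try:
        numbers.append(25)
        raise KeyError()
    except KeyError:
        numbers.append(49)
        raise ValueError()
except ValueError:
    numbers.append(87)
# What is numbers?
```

Step-by-step execution trace:
1. Inner try: `numbers.append(25)` → numbers = [25].
2. `raise KeyError()` raises KeyError.
3. Inner `except KeyError` matches → `numbers.append(49)` → numbers = [25, 49].
4. `raise ValueError()` raises ValueError; propagates to outer try.
5. Outer `except ValueError` matches → `numbers.append(87)` → numbers = [25, 49, 87].
Result: [25, 49, 87]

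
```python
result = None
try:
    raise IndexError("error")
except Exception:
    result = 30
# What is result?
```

Step-by-step execution trace:
1. `raise IndexError(...)` raises IndexError.
2. `except Exception` matches (IndexError is a subclass of Exception) → result = 30.
Result: 30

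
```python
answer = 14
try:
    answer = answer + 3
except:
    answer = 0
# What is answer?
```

Step-by-step execution trace:
1. answer starts at 14.
2. try: `answer = answer + 3` → answer = 17. No exception raised.
3. `except` is skipped.
Result: 17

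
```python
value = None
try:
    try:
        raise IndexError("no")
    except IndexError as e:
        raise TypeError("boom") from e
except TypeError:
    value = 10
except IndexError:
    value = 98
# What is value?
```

Step-by-step execution trace:
1. Inner try raises IndexError; inner `except IndexError as e` catches it.
2. `raise TypeError(...) from e` raises TypeError (IndexError is attached as __cause__, but only TypeError is active).
3. Outer `except TypeError` matches → value = 10.
4. `except IndexError` is not reached.
Result: 10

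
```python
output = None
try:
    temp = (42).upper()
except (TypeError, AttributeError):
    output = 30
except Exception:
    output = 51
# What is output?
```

Step-by-step execution trace:
1. `temp = (42).upper()` raises AttributeError.
2. `except (TypeError, AttributeError)` matches (AttributeError is in the tuple) → output = 30.
3. `except Exception` is not reached.
Result: 30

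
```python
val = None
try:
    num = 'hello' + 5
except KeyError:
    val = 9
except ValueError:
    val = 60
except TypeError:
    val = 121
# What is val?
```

Step-by-step execution trace:
1. `num = 'hello' + 5` raises TypeError.
2. `except KeyError` does not match TypeError; skipped.
3. `except ValueError` does not match TypeError; skipped.
4. `except TypeError` matches → val = 121.
Result: 121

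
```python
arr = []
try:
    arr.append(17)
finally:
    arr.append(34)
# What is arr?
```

Step-by-step execution trace:
1. try: `arr.append(17)` → arr = [17].
2. The try body completes without raising.
3. finally always runs: `arr.append(34)` → arr = [17, 34].
Result: [17, 34]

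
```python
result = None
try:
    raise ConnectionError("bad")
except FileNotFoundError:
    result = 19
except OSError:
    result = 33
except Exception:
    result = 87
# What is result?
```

Step-by-step execution trace:
1. `raise ConnectionError(...)` raises ConnectionError.
2. `except FileNotFoundError` does not match (ConnectionError is not a subclass of FileNotFoundError); skipped.
3. `except OSError` matches (ConnectionError is a subclass of OSError) → result = 33.
4. `except Exception` is not reached.
Result: 33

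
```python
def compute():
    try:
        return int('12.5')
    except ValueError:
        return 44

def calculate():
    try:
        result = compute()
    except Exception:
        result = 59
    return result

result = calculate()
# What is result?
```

Step-by-step execution trace:
1. `calculate()` calls `compute()`.
2. In compute: `int('12.5')` raises ValueError; `except ValueError` catches it → returns 44.
3. In calculate: `result = compute()` → result = 44. No exception reaches calculate.
4. `except Exception` is skipped; calculate returns 44.
5. result = 44.
Result: 44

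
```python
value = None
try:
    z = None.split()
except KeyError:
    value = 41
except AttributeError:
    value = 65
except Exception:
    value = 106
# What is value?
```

Step-by-step execution trace:
1. `z = None.split()` raises AttributeError.
2. `except KeyError` does not match AttributeError; skipped.
3. `except AttributeError` matches → value = 65.
4. Remaining except clauses are skipped.
Result: 65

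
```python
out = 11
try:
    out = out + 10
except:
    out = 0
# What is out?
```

Step-by-step execution trace:
1. out starts at 11.
2. try: `out = out + 10` → out = 21. No exception raised.
3. `except` is skipped.
Result: 21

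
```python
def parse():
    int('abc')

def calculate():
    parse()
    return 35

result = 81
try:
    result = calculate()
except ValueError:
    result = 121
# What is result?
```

Step-by-step execution trace:
1. result starts at 81.
2. try: `calculate()` calls `parse()`.
3. `parse()` evaluates `int('abc')`, which raises ValueError; it propagates through calculate (uncaught).
4. `return 35` in calculate is not reached; the assignment to result does not complete.
5. `except ValueError` matches → result = 121.
Result: 121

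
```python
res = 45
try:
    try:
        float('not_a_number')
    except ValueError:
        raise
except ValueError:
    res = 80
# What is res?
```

Step-by-step execution trace:
1. Inner try: `float('not_a_number')` raises ValueError.
2. Inner `except ValueError` matches; bare `raise` re-raises the same ValueError.
3. Outer `except ValueError` matches → res = 80.
Result: 80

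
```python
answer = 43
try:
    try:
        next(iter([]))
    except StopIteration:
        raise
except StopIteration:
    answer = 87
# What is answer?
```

Step-by-step execution trace:
1. Inner try: `next(iter([]))` raises StopIteration.
2. Inner `except StopIteration` matches; bare `raise` re-raises the same StopIteration.
3. Outer `except StopIteration` matches → answer = 87.
Result: 87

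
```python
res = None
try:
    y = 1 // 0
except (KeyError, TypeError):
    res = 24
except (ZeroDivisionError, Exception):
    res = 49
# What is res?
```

Step-by-step execution trace:
1. `y = 1 // 0` raises ZeroDivisionError.
2. `except (KeyError, TypeError)` does not match ZeroDivisionError; skipped.
3. `except (ZeroDivisionError, Exception)` matches (ZeroDivisionError is in the tuple) → res = 49.
Result: 49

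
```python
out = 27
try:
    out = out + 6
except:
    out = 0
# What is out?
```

Step-by-step execution trace:
1. out starts at 27.
2. try: `out = out + 6` → out = 33. No exception raised.
3. `except` is skipped.
Result: 33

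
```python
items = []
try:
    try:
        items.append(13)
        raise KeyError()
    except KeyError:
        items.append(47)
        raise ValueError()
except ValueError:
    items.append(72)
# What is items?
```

Step-by-step execution trace:
1. Inner try: `items.append(13)` → items = [13].
2. `raise KeyError()` raises KeyError.
3. Inner `except KeyError` matches → `items.append(47)` → items = [13, 47].
4. `raise ValueError()` raises ValueError; propagates to outer try.
5. Outer `except ValueError` matches → `items.append(72)` → items = [13, 47, 72].
Result: [13, 47, 72]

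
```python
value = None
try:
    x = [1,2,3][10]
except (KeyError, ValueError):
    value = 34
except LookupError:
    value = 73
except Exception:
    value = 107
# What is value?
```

Step-by-step execution trace:
1. `x = [1,2,3][10]` raises IndexError.
2. `except (KeyError, ValueError)` does not match IndexError; skipped.
3. `except LookupError` matches (IndexError is a subclass of LookupError) → value = 73.
4. `except Exception` is not reached.
Result: 73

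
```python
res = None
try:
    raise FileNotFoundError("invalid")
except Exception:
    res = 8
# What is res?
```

Step-by-step execution trace:
1. `raise FileNotFoundError(...)` raises FileNotFoundError.
2. `except Exception` matches (FileNotFoundError is a subclass of Exception) → res = 8.
Result: 8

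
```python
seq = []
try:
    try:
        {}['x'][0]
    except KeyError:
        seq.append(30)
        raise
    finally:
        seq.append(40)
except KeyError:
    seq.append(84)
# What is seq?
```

Step-by-step execution trace:
1. Inner try: `{}['x'][0]` raises KeyError.
2. Inner `except KeyError` matches → `seq.append(30)` → seq = [30].
3. bare `raise` re-raises KeyError.
4. Inner `finally` runs during unwinding: `seq.append(40)` → seq = [30, 40].
5. Outer `except KeyError` matches → `seq.append(84)` → seq = [30, 40, 84].
Result: [30, 40, 84]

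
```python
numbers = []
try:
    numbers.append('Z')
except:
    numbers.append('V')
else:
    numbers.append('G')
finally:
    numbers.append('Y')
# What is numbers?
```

Step-by-step execution trace:
1. try: `numbers.append('Z')` → numbers = ['Z']. No exception raised.
2. `except` is skipped.
3. `else` runs: `numbers.append('G')` → numbers = ['Z', 'G'].
4. `finally` always runs: `numbers.append('Y')` → numbers = ['Z', 'G', 'Y'].
Result: ['Z', 'G', 'Y']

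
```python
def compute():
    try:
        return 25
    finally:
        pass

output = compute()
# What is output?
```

Step-by-step execution trace:
1. `compute()` enters try: `return 25` sets pending return value 25.
2. Before returning, `finally: pass` runs (no effect).
3. compute() returns 25 → output = 25.
Result: 25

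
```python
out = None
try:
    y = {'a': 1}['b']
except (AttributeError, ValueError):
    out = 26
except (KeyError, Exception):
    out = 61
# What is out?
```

Step-by-step execution trace:
1. `y = {'a': 1}['b']` raises KeyError.
2. `except (AttributeError, ValueError)` does not match KeyError; skipped.
3. `except (KeyError, Exception)` matches (KeyError is in the tuple) → out = 61.
Result: 61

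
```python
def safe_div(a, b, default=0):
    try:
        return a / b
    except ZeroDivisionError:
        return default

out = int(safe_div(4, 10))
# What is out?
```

Step-by-step execution trace:
1. `safe_div(4, 10)` enters try: `return 4 / 10` → returns 0.4. No exception raised.
2. `except ZeroDivisionError` is skipped.
3. `int(0.4)` → 0 → out = 0.
Result: 0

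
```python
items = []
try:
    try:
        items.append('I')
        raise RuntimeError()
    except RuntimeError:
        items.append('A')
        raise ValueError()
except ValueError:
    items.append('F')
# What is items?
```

Step-by-step execution trace:
1. Inner try: `items.append('I')` → items = ['I'].
2. `raise RuntimeError()` raises RuntimeError.
3. Inner `except RuntimeError` matches → `items.append('A')` → items = ['I', 'A'].
4. `raise ValueError()` raises ValueError; propagates to outer try.
5. Outer `except ValueError` matches → `items.append('F')` → items = ['I', 'A', 'F'].
Result: ['I', 'A', 'F']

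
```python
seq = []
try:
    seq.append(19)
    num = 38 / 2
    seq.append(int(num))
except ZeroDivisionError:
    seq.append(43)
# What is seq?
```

Step-by-step execution trace:
1. try: `seq.append(19)` → seq = [19].
2. `num = 38 / 2` → num = 19.0. No exception raised.
3. `seq.append(int(num))` → seq = [19, 19].
4. `except ZeroDivisionError` is skipped (no exception was raised).
Result: [19, 19]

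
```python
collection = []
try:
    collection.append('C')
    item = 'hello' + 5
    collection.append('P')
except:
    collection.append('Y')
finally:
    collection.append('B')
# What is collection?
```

Step-by-step execution trace:
1. try: `collection.append('C')` → collection = ['C'].
2. `item = 'hello' + 5` raises TypeError; `collection.append('P')` is not reached.
3. bare `except` matches → `collection.append('Y')` → collection = ['C', 'Y'].
4. finally always runs: `collection.append('B')` → collection = ['C', 'Y', 'B'].
Result: ['C', 'Y', 'B']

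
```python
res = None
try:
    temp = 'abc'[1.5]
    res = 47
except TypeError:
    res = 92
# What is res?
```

Step-by-step execution trace:
1. `temp = 'abc'[1.5]` raises TypeError.
2. `res = 47` is not reached.
3. `except TypeError` matches → res = 92.
Result: 92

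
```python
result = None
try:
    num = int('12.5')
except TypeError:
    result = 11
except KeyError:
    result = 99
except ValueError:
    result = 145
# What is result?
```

Step-by-step execution trace:
1. `num = int('12.5')` raises ValueError.
2. `except TypeError` does not match ValueError; skipped.
3. `except KeyError` does not match ValueError; skipped.
4. `except ValueError` matches → result = 145.
Result: 145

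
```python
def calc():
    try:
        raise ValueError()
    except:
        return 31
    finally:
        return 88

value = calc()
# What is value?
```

Step-by-step execution trace:
1. `calc()` enters try: `raise ValueError()` raises ValueError.
2. bare `except` matches → `return 31` sets pending return value 31.
3. Before returning, `finally: return 88` runs and overrides the pending return.
4. calc() returns 88 → value = 88.
Result: 88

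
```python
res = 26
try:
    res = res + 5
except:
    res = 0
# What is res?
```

Step-by-step execution trace:
1. res starts at 26.
2. try: `res = res + 5` → res = 31. No exception raised.
3. `except` is skipped.
Result: 31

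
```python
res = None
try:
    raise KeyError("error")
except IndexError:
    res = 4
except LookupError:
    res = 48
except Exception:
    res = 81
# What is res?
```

Step-by-step execution trace:
1. `raise KeyError(...)` raises KeyError.
2. `except IndexError` does not match (KeyError is not a subclass of IndexError); skipped.
3. `except LookupError` matches (KeyError is a subclass of LookupError) → res = 48.
4. `except Exception` is not reached.
Result: 48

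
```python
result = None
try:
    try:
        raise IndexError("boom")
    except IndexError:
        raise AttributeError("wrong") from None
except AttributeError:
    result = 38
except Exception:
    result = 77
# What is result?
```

Step-by-step execution trace:
1. Inner try raises IndexError; inner `except IndexError` catches it.
2. `raise AttributeError(...) from None` raises AttributeError (from None suppresses __context__, but the active exception is still AttributeError).
3. Outer `except AttributeError` matches → result = 38.
4. `except Exception` is not reached.
Result: 38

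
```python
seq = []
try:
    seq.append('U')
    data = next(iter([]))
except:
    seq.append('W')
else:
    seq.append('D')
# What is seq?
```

Step-by-step execution trace:
1. try: `seq.append('U')` → seq = ['U'].
2. `data = next(iter([]))` raises StopIteration.
3. bare `except` matches → `seq.append('W')` → seq = ['U', 'W'].
4. `else` is skipped (an exception was raised).
Result: ['U', 'W']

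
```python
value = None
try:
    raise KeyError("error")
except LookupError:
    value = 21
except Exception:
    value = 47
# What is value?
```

Step-by-step execution trace:
1. `raise KeyError(...)` raises KeyError.
2. `except LookupError` matches (KeyError is a subclass of LookupError) → value = 21.
3. `except Exception` is not reached.
Result: 21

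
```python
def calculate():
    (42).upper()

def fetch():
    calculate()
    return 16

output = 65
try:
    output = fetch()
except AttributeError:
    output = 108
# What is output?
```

Step-by-step execution trace:
1. output starts at 65.
2. try: `fetch()` calls `calculate()`.
3. `calculate()` evaluates `(42).upper()`, which raises AttributeError; it propagates through fetch (uncaught).
4. `return 16` in fetch is not reached; the assignment to output does not complete.
5. `except AttributeError` matches → output = 108.
Result: 108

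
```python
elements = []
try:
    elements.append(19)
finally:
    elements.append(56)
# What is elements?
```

Step-by-step execution trace:
1. try: `elements.append(19)` → elements = [19].
2. The try body completes without raising.
3. finally always runs: `elements.append(56)` → elements = [19, 56].
Result: [19, 56]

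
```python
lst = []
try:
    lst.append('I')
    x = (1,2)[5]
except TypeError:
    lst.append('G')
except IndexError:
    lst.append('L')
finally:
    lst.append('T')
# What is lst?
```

Step-by-step execution trace:
1. try: `lst.append('I')` → lst = ['I'].
2. `x = (1,2)[5]` raises IndexError.
3. `except TypeError` does not match IndexError; skipped.
4. `except IndexError` matches → `lst.append('L')` → lst = ['I', 'L'].
5. finally always runs: `lst.append('T')` → lst = ['I', 'L', 'T'].
Result: ['I', 'L', 'T']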